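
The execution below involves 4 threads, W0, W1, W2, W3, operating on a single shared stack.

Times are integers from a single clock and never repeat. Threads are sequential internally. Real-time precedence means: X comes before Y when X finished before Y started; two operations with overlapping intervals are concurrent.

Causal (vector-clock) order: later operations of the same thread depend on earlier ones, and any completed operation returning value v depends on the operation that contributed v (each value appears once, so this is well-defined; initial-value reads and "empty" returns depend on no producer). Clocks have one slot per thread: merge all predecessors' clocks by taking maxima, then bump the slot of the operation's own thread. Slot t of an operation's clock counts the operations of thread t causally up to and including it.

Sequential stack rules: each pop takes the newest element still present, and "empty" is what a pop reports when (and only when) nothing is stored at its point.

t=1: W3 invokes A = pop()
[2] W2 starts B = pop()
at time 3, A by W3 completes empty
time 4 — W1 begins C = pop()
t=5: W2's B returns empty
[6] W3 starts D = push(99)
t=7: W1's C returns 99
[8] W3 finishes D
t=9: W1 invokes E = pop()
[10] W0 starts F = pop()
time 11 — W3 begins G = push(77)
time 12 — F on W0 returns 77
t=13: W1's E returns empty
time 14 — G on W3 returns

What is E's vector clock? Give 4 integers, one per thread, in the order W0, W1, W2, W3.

(0, 2, 0, 2)

no predecessors for A (invoked 1): W3 increments from zero → (0, 0, 0, 1)
no predecessors for B (invoked 2): W2 increments from zero → (0, 0, 1, 0)
invoked at 6, D merges VC(A)=(0, 0, 0, 1) and bumps W3's slot → (0, 0, 0, 2)
invoked at 11, G merges VC(D)=(0, 0, 0, 2) and bumps W3's slot → (0, 0, 0, 3)
invoked at 4, C merges VC(D)=(0, 0, 0, 2) and bumps W1's slot → (0, 1, 0, 2)
invoked at 9, E merges VC(C)=(0, 1, 0, 2) and bumps W1's slot → (0, 2, 0, 2)
invoked at 10, F merges VC(G)=(0, 0, 0, 3) and bumps W0's slot → (1, 0, 0, 3)
target: VC(E) = (0, 2, 0, 2)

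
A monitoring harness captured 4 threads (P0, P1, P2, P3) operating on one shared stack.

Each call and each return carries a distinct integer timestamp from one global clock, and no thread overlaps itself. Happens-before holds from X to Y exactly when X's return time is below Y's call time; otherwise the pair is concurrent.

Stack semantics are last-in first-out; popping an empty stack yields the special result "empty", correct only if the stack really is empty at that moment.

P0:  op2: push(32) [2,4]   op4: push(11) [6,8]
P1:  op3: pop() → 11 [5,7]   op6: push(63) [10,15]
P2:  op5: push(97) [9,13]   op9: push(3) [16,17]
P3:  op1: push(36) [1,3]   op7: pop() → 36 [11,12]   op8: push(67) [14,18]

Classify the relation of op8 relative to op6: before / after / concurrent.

concurrent

op8 spans [14,18], op6 spans [10,15]
the intervals overlap in both directions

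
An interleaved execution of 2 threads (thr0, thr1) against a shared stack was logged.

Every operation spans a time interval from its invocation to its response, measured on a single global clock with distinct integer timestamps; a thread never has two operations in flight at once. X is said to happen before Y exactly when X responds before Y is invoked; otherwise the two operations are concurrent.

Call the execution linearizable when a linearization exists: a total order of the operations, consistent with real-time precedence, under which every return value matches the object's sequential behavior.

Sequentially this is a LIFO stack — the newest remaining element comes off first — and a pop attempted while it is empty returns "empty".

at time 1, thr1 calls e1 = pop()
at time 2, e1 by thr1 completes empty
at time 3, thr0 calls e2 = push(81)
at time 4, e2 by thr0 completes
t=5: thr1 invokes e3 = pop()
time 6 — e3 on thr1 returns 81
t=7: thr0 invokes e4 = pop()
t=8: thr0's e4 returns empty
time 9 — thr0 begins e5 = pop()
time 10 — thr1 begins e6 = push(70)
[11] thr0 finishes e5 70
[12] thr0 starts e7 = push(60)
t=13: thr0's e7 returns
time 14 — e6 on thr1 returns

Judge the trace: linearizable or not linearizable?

a witness: e1, e2, e3, e4, e6, e5, e7
after step 1 (e1 pop() → empty): stack <>
after step 2 (e2 push(81)): stack <81>
after step 3 (e3 pop() → 81): stack <>
after step 4 (e4 pop() → empty): stack <>
after step 5 (e6 push(70)): stack <70>
after step 6 (e5 pop() → 70): stack <>
after step 7 (e7 push(60)): stack <60>

linearizable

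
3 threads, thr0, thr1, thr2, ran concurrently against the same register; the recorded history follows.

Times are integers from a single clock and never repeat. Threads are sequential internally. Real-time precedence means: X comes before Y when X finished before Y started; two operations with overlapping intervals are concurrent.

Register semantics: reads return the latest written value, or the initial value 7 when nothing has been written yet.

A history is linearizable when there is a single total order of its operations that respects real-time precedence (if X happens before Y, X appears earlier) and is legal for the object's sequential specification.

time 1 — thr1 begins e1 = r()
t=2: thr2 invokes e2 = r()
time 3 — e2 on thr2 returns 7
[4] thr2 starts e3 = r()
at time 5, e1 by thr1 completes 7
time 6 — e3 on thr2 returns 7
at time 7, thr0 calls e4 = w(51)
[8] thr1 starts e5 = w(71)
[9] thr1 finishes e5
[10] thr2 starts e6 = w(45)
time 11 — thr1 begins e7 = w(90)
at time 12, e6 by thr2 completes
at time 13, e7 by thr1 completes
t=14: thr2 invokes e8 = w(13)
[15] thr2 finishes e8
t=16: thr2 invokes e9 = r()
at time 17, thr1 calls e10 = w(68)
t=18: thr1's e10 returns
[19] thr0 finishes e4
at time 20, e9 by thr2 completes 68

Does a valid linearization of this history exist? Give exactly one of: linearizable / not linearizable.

witness order: e1, e2, e3, e4, e5, e6, e7, e8, e10, e9
after step 1 (e1 r() → 7): value 7
after step 2 (e2 r() → 7): value 7
after step 3 (e3 r() → 7): value 7
after step 4 (e4 w(51)): value 51
after step 5 (e5 w(71)): value 71
after step 6 (e6 w(45)): value 45
after step 7 (e7 w(90)): value 90
after step 8 (e8 w(13)): value 13
after step 9 (e10 w(68)): value 68
after step 10 (e9 r() → 68): value 68

linearizable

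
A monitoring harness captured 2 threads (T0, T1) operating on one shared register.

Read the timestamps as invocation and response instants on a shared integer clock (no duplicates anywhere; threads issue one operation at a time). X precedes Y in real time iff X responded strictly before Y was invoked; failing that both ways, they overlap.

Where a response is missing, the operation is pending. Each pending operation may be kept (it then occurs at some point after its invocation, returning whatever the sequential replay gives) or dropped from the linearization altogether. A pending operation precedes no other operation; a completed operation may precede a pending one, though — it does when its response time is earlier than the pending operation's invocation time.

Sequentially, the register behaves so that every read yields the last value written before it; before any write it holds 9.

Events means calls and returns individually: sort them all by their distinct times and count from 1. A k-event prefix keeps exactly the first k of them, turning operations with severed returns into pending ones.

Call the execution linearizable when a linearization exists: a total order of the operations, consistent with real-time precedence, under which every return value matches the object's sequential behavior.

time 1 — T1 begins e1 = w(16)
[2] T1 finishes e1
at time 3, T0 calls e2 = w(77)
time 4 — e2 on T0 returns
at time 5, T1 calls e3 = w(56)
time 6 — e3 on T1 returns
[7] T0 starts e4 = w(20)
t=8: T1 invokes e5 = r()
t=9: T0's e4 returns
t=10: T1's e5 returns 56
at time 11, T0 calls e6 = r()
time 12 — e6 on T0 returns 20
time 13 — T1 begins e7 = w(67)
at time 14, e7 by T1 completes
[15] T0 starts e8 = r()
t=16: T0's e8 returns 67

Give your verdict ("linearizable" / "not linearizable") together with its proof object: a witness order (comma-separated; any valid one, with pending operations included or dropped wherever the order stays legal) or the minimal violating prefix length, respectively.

after step 1 (e1 w(16)): value 16
after step 2 (e2 w(77)): value 77
after step 3 (e3 w(56)): value 56
after step 4 (e5 r() → 56): value 56
after step 5 (e4 w(20)): value 20
after step 6 (e6 r() → 20): value 20
after step 7 (e7 w(67)): value 67
after step 8 (e8 r() → 67): value 67

linearizable — witness: e1, e2, e3, e5, e4, e6, e7, e8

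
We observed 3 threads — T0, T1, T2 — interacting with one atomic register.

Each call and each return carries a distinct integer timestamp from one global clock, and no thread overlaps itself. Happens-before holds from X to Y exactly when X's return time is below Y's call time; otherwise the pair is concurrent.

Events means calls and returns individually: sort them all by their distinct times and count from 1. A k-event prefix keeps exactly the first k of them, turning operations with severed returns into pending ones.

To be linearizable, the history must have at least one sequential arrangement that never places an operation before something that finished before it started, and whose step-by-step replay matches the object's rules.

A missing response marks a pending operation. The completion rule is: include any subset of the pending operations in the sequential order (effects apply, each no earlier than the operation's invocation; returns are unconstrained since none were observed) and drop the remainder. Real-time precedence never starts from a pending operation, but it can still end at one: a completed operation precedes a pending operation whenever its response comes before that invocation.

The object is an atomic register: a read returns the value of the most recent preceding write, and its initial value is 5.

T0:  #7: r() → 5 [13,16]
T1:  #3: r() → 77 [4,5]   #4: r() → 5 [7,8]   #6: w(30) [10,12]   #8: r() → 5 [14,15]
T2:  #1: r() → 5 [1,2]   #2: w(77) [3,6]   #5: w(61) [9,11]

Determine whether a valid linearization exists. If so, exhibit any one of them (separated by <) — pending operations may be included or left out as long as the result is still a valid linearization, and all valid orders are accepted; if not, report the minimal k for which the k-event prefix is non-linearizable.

not linearizable — minimal violating prefix: 8 events

events 1..7 are fine; event 8 — the response of #4 at time 8 — makes the prefix non-linearizable
all 2 real-time-respecting orders fail — 4 completed atomic register operations, no legal replay
for example #1, #2, #3, #4 fails at step 4: #4 r() → 5 is not legal there
for example #1, #3, #2, #4 fails at step 2: #3 r() → 77 is not legal there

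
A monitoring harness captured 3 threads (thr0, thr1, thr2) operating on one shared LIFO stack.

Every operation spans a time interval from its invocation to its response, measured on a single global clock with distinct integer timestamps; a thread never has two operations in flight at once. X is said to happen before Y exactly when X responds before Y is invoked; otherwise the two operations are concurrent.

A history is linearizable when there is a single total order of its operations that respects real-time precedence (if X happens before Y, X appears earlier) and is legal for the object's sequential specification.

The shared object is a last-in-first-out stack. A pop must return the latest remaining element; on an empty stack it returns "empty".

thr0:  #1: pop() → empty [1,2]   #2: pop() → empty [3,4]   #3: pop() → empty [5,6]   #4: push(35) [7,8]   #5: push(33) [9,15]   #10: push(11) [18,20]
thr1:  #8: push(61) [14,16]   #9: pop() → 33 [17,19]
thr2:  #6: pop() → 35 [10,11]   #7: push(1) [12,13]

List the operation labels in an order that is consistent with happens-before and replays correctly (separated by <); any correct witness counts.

step 1: #1 pop() → empty — stack <>
step 2: #2 pop() → empty — stack <>
step 3: #3 pop() → empty — stack <>
step 4: #4 push(35) — stack <35>
step 5: #6 pop() → 35 — stack <>
step 6: #7 push(1) — stack <1>
step 7: #8 push(61) — stack <1,61>
step 8: #5 push(33) — stack <1,61,33>
step 9: #9 pop() → 33 — stack <1,61>
step 10: #10 push(11) — stack <1,61,11>

#1 < #2 < #3 < #4 < #6 < #7 < #8 < #5 < #9 < #10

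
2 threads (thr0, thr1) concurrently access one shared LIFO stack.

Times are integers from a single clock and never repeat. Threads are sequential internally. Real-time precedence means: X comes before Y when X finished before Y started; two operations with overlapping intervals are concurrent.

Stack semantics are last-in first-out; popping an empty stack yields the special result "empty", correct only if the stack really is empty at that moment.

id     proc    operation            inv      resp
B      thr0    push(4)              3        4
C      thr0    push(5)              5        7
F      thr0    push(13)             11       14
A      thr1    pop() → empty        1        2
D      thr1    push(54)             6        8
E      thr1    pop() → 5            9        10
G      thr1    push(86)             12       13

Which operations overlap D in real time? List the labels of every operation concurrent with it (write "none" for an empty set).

C

concurrent with D ([6,8]): every op whose interval crosses 6..8
A [1,2]: before
B [3,4]: before
C [5,7]: concurrent
E [9,10]: after
F [11,14]: after
G [12,13]: after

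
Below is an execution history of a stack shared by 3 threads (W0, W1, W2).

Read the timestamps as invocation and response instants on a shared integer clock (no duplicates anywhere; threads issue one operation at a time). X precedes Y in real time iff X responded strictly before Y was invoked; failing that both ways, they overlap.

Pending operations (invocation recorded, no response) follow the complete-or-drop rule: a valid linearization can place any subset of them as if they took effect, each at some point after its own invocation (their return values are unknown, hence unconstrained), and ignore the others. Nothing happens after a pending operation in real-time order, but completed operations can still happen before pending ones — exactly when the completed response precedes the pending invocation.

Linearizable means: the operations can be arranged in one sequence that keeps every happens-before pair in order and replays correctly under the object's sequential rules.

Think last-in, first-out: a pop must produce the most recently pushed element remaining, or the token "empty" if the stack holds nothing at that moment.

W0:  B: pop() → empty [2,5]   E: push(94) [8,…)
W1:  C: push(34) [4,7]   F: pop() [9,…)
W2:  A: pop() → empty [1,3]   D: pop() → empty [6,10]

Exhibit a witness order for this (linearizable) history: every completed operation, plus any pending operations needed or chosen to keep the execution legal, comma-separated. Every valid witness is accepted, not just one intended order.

step 1: A pop() → empty — stack <>
step 2: B pop() → empty — stack <>
step 3: C push(34) — stack <34>
step 4: F pop() (pending, included) — stack <>
step 5: D pop() → empty — stack <>

A, B, C, F, D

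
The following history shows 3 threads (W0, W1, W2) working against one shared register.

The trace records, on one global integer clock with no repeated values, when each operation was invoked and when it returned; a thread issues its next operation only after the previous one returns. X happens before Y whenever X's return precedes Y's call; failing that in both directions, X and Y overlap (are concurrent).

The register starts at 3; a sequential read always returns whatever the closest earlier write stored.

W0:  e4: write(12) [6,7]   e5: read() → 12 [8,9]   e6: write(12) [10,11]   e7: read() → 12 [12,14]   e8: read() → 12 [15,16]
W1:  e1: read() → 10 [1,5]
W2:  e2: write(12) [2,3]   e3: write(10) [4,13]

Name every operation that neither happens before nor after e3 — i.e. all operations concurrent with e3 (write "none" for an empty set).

e1, e4, e5, e6, e7

e3 runs from 4 to 13; window-overlapping ops are concurrent
e1 [1,5]: concurrent
e2 [2,3]: before
e4 [6,7]: concurrent
e5 [8,9]: concurrent
e6 [10,11]: concurrent
e7 [12,14]: concurrent
e8 [15,16]: after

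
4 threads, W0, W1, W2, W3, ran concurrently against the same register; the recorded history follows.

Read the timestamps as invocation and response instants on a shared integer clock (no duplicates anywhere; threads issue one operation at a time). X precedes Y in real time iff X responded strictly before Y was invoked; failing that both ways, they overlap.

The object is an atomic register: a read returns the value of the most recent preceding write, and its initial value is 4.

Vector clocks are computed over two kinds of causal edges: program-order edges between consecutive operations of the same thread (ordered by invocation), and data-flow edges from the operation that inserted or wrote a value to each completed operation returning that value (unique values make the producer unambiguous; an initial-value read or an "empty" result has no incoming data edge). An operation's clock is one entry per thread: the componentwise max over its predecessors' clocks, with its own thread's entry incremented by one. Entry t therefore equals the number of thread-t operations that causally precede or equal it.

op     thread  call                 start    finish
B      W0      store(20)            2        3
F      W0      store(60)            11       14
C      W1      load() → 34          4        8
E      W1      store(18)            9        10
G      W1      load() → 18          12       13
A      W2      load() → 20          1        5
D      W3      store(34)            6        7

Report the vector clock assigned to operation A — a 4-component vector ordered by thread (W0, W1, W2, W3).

root op D, invoked 6: fresh clock plus W3's own tick → (0, 0, 0, 1)
root op B, invoked 2: fresh clock plus W0's own tick → (1, 0, 0, 0)
from VC(D)=(0, 0, 0, 1), C (invoked 4) maxes components and bumps W1 → (0, 1, 0, 1)
from VC(B)=(1, 0, 0, 0), A (invoked 1) maxes components and bumps W2 → (1, 0, 1, 0)
from VC(B)=(1, 0, 0, 0), F (invoked 11) maxes components and bumps W0 → (2, 0, 0, 0)
from VC(C)=(0, 1, 0, 1), E (invoked 9) maxes components and bumps W1 → (0, 2, 0, 1)
from VC(E)=(0, 2, 0, 1), G (invoked 12) maxes components and bumps W1 → (0, 3, 0, 1)
target: VC(A) = (1, 0, 1, 0)

(1, 0, 1, 0)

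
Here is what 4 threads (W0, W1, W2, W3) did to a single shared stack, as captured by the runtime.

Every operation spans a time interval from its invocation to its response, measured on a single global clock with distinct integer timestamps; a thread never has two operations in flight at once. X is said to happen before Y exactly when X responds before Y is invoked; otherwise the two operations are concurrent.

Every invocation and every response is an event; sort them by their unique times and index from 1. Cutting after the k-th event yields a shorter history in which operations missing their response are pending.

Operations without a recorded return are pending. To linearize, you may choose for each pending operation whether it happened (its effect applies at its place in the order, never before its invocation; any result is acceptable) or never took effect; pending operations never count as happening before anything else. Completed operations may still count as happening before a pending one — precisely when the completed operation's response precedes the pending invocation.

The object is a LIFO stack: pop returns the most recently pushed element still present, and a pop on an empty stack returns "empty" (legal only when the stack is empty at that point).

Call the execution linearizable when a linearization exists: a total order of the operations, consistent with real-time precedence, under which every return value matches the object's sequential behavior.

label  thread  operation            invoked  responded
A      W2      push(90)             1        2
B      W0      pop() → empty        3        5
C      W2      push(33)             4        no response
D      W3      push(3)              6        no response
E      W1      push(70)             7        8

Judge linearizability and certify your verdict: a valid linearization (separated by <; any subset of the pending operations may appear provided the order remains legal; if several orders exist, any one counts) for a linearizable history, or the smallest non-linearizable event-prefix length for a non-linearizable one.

not linearizable — minimal violating prefix: 5 events

cut after 4 events: linearizable; cut after 5 events (B responds, time 5): not linearizable
exactly one order of the 2 completed ops respects real time; the stack replay fails
including or dropping the 1 pending operation (C) in any combination fails
one such order, A, B (pending dropped), breaks at step 2 where B pop() → empty is illegal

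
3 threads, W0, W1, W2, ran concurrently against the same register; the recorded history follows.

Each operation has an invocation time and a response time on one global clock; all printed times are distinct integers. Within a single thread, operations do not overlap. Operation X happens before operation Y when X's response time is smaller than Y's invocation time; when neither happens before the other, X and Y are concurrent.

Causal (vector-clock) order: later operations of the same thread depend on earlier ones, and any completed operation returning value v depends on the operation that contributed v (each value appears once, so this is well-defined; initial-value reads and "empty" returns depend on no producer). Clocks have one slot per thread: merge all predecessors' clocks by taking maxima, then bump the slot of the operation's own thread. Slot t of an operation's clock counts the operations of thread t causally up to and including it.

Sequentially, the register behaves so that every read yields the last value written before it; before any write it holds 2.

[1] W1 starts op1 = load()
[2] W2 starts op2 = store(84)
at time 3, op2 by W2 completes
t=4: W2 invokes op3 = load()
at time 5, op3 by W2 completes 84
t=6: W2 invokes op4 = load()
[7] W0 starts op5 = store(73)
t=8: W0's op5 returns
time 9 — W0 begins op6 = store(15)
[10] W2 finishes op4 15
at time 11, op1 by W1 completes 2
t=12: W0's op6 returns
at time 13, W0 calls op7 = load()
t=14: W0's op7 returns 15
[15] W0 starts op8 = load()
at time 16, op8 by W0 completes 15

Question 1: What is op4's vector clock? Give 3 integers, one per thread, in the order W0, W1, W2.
Answer: (2, 0, 3)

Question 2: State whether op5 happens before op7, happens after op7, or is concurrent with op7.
Answer: before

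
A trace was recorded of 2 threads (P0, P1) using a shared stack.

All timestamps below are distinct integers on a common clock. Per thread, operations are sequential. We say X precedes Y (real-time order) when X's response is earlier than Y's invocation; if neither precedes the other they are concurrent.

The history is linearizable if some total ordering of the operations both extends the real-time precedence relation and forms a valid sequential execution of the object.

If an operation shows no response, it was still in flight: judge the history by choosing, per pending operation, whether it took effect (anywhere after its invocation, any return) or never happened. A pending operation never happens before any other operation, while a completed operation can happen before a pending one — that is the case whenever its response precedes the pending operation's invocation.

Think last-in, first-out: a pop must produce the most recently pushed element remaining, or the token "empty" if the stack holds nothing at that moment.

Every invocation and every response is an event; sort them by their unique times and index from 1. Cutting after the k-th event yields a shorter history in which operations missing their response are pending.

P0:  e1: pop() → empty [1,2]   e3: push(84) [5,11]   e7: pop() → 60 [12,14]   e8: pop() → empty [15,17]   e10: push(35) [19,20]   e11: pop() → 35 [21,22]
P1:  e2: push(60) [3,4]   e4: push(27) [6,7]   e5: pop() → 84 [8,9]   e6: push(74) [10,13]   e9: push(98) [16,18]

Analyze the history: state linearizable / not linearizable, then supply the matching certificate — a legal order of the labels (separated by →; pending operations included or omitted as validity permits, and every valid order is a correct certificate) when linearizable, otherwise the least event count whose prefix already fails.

not linearizable — minimal violating prefix: 14 events

prefix check: 1..13 passes, 1..14 fails once e7's time-14 response joins
real-time-consistent orders of the 7 completed operations: 7 — all fail the stack replay
for example e1, e2, e3, e4, e5, e6, e7 fails at step 5: e5 pop() → 84 is not legal there
for example e1, e2, e3, e4, e5, e7, e6 fails at step 5: e5 pop() → 84 is not legal there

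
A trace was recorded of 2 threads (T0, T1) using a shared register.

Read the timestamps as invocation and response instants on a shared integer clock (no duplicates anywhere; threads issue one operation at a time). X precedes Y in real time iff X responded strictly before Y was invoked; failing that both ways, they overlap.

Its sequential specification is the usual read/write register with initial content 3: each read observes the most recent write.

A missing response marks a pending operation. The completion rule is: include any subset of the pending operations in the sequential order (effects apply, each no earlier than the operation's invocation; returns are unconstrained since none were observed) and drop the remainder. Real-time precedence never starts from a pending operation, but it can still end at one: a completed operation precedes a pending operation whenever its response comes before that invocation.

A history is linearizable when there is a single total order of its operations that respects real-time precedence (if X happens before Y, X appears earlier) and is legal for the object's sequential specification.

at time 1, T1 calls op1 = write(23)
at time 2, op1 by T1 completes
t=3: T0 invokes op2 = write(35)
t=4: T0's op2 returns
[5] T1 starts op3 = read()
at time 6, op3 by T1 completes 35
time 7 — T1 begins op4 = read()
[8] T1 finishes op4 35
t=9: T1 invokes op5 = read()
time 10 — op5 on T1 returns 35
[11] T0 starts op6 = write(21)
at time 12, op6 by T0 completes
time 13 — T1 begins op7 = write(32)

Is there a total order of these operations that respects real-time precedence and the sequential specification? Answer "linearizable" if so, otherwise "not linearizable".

a witness: op1, op2, op3, op4, op5, op6
step 1: op1 write(23) — value 23
step 2: op2 write(35) — value 35
step 3: op3 read() → 35 — value 35
step 4: op4 read() → 35 — value 35
step 5: op5 read() → 35 — value 35
step 6: op6 write(21) — value 21

linearizable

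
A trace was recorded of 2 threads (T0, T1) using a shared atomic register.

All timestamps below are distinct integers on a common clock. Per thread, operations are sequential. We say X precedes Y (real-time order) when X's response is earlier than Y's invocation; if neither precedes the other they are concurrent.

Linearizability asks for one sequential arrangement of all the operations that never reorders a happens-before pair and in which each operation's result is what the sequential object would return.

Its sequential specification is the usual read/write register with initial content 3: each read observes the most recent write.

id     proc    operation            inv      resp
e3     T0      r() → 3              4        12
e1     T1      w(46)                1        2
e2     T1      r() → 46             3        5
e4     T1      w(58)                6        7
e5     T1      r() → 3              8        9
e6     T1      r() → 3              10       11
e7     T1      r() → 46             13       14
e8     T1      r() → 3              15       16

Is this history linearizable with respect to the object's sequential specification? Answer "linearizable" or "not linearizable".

not linearizable

events 1..8 are fine; event 9 — the response of e5 at time 9 — makes the prefix non-linearizable
one real-time candidate order over the 4 completed operations — the atomic register replay rejects it
including or dropping the 1 pending operation (e3) in any combination fails
e.g. e1, e2, e4, e5 (pending dropped): illegal at step 4, since e5 r() → 3 cannot apply there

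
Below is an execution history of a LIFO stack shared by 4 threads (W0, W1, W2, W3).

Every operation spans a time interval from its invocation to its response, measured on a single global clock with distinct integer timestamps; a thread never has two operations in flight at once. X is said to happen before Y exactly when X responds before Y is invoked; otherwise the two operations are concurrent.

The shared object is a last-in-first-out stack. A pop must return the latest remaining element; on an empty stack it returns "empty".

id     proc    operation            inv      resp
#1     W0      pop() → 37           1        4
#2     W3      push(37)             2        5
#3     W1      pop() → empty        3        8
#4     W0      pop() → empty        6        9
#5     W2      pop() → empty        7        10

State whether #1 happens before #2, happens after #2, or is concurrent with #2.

#1 spans [1,4], #2 spans [2,5]
the intervals overlap in both directions

concurrent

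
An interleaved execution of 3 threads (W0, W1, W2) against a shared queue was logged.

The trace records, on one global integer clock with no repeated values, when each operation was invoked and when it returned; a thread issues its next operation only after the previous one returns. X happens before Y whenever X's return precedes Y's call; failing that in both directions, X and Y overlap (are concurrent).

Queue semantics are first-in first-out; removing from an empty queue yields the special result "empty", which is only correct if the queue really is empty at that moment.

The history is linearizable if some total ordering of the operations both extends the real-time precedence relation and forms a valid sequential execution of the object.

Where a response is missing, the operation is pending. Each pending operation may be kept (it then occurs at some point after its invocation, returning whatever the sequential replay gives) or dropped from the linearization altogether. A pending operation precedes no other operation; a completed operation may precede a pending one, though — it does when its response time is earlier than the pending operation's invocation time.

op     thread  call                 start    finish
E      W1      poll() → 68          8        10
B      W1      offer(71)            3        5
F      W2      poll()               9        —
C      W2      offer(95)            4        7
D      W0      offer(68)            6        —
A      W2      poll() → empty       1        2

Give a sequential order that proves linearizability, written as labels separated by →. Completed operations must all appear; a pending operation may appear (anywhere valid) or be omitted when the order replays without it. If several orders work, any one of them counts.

1. A poll() → empty, leaving queue <>
2. B offer(71), leaving queue <71>
3. D offer(68) (pending, included), leaving queue <71,68>
4. C offer(95), leaving queue <71,68,95>
5. F poll() (pending, included), leaving queue <68,95>
6. E poll() → 68, leaving queue <95>

A → B → D → C → F → E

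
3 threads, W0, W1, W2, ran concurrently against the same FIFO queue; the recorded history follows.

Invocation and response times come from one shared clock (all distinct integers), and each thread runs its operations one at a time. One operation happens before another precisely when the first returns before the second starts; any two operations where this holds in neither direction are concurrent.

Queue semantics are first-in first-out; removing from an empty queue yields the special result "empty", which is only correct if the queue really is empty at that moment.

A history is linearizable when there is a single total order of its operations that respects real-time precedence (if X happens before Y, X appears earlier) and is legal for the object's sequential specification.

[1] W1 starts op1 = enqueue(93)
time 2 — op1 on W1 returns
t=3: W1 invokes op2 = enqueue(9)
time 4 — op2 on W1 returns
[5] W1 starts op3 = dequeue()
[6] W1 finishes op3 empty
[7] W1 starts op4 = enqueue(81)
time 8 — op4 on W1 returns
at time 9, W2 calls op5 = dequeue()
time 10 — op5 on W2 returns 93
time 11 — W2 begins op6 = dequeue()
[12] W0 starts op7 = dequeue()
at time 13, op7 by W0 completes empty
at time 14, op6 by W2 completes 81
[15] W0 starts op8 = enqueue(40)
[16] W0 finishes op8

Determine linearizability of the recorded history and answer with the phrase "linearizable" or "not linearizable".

not linearizable

cut after 5 events: linearizable; cut after 6 events (op3 responds, time 6): not linearizable
the sole real-time-consistent order of 3 completed operations fails the FIFO queue replay
for example op1, op2, op3 fails at step 3: op3 dequeue() → empty is not legal there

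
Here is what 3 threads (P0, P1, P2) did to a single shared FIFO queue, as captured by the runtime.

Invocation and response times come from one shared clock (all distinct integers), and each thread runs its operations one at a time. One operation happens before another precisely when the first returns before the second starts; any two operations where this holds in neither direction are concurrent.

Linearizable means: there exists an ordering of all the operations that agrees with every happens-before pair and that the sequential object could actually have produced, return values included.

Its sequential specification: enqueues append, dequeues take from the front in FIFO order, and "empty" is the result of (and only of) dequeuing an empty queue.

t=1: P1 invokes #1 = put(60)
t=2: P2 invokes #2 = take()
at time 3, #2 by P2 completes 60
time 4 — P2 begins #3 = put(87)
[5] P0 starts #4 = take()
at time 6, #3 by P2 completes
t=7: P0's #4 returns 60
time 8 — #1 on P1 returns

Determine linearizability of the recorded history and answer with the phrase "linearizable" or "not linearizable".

not linearizable

cut after 6 events: linearizable; cut after 7 events (#4 responds, time 7): not linearizable
real-time-consistent orders of the 3 completed operations: 2 — all fail the FIFO queue replay
no completion choice of the 1 pending operation (#1) rescues it — every subset was tried
sample order #2, #3, #4 (pending dropped) stalls at step 1 — #2 take() → 60 has no legal effect
sample order #2, #4, #3 (pending dropped) stalls at step 1 — #2 take() → 60 has no legal effect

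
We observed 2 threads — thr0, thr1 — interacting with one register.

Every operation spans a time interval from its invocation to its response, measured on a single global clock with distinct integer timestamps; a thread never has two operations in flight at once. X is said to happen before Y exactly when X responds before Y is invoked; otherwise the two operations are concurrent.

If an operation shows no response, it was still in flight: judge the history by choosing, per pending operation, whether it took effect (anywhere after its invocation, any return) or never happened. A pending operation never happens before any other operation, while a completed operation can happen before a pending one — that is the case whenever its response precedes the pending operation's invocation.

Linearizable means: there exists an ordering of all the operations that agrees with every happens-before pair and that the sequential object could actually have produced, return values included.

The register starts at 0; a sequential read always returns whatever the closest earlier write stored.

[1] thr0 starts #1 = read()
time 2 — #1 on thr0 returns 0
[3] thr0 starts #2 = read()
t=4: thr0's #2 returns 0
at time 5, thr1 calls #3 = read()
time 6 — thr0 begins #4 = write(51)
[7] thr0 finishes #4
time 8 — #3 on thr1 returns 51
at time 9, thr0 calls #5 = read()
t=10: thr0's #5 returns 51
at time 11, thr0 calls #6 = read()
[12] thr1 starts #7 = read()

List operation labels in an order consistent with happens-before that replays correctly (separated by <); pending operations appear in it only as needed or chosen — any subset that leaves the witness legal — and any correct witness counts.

step 1: #1 read() → 0 — value 0
step 2: #2 read() → 0 — value 0
step 3: #4 write(51) — value 51
step 4: #3 read() → 51 — value 51
step 5: #5 read() → 51 — value 51

#1 < #2 < #4 < #3 < #5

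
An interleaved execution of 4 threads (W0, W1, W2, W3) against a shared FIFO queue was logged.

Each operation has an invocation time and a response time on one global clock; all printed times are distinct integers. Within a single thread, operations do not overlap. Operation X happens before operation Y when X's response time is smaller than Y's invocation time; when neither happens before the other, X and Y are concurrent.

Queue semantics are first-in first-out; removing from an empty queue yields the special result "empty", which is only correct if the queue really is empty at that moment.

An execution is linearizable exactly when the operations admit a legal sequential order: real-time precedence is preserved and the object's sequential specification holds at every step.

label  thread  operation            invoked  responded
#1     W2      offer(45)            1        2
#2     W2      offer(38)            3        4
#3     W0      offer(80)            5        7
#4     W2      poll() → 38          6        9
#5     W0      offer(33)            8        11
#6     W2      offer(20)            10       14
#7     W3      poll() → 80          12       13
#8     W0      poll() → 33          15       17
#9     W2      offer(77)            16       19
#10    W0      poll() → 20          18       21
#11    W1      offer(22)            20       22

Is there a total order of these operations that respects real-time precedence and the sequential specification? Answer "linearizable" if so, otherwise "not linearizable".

already the first 9 events (up to #4's response at time 9) admit no linearization; the first 8 still do
real-time-consistent orders of the 4 completed operations: 2 — all fail the FIFO queue replay
no escape via the 1 pending operation (#5): every completion choice fails
take #1, #2, #3, #4 (pending dropped): step 4 already fails, because #4 poll() → 38 cannot occur there
take #1, #2, #4, #3 (pending dropped): step 3 already fails, because #4 poll() → 38 cannot occur there

not linearizable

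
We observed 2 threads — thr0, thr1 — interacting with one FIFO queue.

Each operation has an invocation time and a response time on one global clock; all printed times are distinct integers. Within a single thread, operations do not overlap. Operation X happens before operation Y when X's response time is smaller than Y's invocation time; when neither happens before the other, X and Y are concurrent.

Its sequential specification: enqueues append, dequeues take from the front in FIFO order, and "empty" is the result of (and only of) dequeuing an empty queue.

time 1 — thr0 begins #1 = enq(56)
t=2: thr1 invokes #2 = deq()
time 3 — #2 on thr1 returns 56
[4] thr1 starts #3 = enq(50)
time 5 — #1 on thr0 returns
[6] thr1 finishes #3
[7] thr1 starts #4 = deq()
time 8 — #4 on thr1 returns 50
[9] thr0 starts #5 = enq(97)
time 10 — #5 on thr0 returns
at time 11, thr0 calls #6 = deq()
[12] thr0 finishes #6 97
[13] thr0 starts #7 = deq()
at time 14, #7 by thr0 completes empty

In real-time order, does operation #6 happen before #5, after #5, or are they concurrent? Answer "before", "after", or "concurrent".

#6 spans [11,12], #5 spans [9,10]
resp(#5)=10 < inv(#6)=11

after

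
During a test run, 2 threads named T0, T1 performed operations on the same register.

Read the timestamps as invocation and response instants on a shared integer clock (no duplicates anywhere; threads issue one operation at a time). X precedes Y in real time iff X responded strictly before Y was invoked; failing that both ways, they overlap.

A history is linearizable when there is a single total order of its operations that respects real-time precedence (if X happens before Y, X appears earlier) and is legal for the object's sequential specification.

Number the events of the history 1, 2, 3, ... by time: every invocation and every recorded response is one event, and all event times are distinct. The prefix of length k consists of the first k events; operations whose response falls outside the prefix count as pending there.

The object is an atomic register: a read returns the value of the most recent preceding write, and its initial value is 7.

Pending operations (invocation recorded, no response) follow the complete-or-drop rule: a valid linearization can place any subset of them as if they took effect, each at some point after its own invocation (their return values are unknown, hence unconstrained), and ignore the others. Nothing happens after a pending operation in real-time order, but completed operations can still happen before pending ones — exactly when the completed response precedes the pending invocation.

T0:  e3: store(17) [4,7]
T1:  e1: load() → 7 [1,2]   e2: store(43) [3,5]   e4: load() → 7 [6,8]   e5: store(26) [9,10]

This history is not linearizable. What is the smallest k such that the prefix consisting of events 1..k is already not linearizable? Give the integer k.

one valid order for events 1..7 is e1, e2, e3:
after step 1 (e1 load() → 7): value 7
after step 2 (e2 store(43)): value 43
after step 3 (e3 store(17)): value 17
include event 8 — e4 responding at 8 — and every candidate order breaks
for example e1, e2, e3, e4 fails at step 4: e4 load() → 7 is not legal there
for example e1, e2, e4, e3 fails at step 3: e4 load() → 7 is not legal there

8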